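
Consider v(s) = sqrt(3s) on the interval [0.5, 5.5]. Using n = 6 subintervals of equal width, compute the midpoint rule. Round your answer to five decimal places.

14.50907

Δs = (5.5 − 0.5)/6 = 5/6.
Midpoints: 11/12, 1.75, 31/12, 41/12, 4.25, 61/12.
v(11/12) ≈ 1.65831, v(1.75) ≈ 2.29129, v(31/12) ≈ 2.78388, v(41/12) ≈ 3.20156, v(4.25) ≈ 3.57071, v(61/12) ≈ 3.90512.
Sum = Δs · [v(11/12) + v(1.75) + v(31/12) + ...].
Sum ≈ 14.50907.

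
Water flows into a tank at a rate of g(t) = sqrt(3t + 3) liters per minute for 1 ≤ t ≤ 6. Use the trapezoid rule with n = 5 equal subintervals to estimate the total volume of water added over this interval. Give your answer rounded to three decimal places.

18.096

Δt = (6 − 1)/5 = 1.
g(1) ≈ 2.449, g(2) ≈ 3.000, g(3) ≈ 3.464, g(4) ≈ 3.873, g(5) ≈ 4.243, g(6) ≈ 4.583.
T_5 = (Δt/2)·[g(t_0) + 2g(t_1) + ... + 2g(t_{4}) + g(t_5)].
Sum ≈ 18.096.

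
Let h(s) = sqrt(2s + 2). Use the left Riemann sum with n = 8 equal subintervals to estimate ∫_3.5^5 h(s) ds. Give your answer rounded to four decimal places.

4.8128

Δs = (5 − 3.5)/8 = 0.1875.
Left endpoints: 3.5, 3.6875, 3.875, 4.0625, 4.25, 4.4375, 4.625, 4.8125.
h(3.5) ≈ 3.0000, h(3.6875) ≈ 3.0619, h(3.875) ≈ 3.1225, h(4.0625) ≈ 3.1820, h(4.25) ≈ 3.2404, h(4.4375) ≈ 3.2977, h(4.625) ≈ 3.3541, h(4.8125) ≈ 3.4095.
Sum = Δs · [h(3.5) + h(3.6875) + h(3.875) + ...].
Sum ≈ 4.8128.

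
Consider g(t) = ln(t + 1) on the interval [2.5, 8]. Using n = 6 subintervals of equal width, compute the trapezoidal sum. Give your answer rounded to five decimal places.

Δt = (8 − 2.5)/6 = 11/12.
g(2.5) ≈ 1.25276, g(41/12) ≈ 1.48539, g(13/3) ≈ 1.67398, g(5.25) ≈ 1.83258, g(37/6) ≈ 1.96944, g(85/12) ≈ 2.08980, g(8) ≈ 2.19722.
T_6 = (Δt/2)·[g(t_0) + 2g(t_1) + ... + 2g(t_{5}) + g(t_6)].
Sum ≈ 9.87817.

9.87817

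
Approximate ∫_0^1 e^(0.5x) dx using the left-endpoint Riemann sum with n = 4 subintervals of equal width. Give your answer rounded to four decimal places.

Δx = (1 − 0)/4 = 0.25.
Left endpoints: 0, 0.25, 0.5, 0.75.
f(0) ≈ 1.0000, f(0.25) ≈ 1.1331, f(0.5) ≈ 1.2840, f(0.75) ≈ 1.4550.
Sum = Δx · [f(0) + f(0.25) + f(0.5) + f(0.75)].
Sum ≈ 1.2180.

1.2180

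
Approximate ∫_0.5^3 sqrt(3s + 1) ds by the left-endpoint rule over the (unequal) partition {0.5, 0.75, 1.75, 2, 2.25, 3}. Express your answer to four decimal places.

5.5724

Subinterval widths: 0.25, 1, 0.25, 0.25, 0.75.
Left endpoints: 0.5, 0.75, 1.75, 2, 2.25.
f(0.5) ≈ 1.5811, f(0.75) ≈ 1.8028, f(1.75) ≈ 2.5000, f(2) ≈ 2.6458, f(2.25) ≈ 2.7839.
Sum = Σ Δs_i · f(s_i).
Sum ≈ 5.5724.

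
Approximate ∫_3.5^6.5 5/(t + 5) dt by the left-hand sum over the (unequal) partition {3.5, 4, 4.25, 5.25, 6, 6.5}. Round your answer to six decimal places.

Subinterval widths: 0.5, 0.25, 1, 0.75, 0.5.
Left endpoints: 3.5, 4, 4.25, 5.25, 6.
f(3.5) = 10/17, f(4) = 5/9, f(4.25) = 20/37, f(5.25) = 20/41, f(6) = 5/11.
Sum = Σ Δt_i · f(t_i).
Sum ≈ 1.566673.

1.566673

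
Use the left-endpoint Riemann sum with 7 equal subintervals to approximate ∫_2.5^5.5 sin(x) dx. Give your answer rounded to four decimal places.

-1.2072

Δx = (5.5 − 2.5)/7 = 3/7.
Left endpoints: 2.5, 41/14, 47/14, 53/14, 59/14, 65/14, 71/14.
f(2.5) ≈ 0.5985, f(41/14) ≈ 0.2114, f(47/14) ≈ -0.2139, f(53/14) ≈ -0.6005, f(59/14) ≈ -0.8785, f(65/14) ≈ -0.9976, f(71/14) ≈ -0.9362.
Sum = Δx · [f(2.5) + f(41/14) + f(47/14) + ...].
Sum ≈ -1.2072.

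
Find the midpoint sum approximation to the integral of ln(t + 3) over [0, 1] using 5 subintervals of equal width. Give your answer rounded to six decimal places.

Δt = (1 − 0)/5 = 0.2.
Midpoints: 0.1, 0.3, 0.5, 0.7, 0.9.
f(0.1) ≈ 1.131402, f(0.3) ≈ 1.193922, f(0.5) ≈ 1.252763, f(0.7) ≈ 1.308333, f(0.9) ≈ 1.360977.
Sum = Δt · [f(0.1) + f(0.3) + f(0.5) + f(0.7) + f(0.9)].
Sum ≈ 1.249479.

1.249479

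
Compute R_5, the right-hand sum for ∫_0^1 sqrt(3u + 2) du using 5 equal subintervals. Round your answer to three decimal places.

1.937

Δu = (1 − 0)/5 = 0.2.
Right endpoints: 0.2, 0.4, 0.6, 0.8, 1.
f(0.2) ≈ 1.612, f(0.4) ≈ 1.789, f(0.6) ≈ 1.949, f(0.8) ≈ 2.098, f(1) ≈ 2.236.
Sum = Δu · [f(0.2) + f(0.4) + f(0.6) + f(0.8) + f(1)].
Sum ≈ 1.937.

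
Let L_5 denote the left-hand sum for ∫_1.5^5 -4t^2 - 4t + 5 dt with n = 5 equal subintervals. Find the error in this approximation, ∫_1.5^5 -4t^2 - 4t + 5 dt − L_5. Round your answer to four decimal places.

-35.6067

Exact integral: ∫_1.5^5 f(t) dt ≈ -190.166667.
L_5 = -154.56.
Error ≈ -190.166667 − (-154.56) ≈ -35.6067.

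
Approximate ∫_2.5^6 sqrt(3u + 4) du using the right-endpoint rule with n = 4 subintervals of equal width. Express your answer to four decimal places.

Δu = (6 − 2.5)/4 = 0.875.
Right endpoints: 3.375, 4.25, 5.125, 6.
f(3.375) ≈ 3.7583, f(4.25) ≈ 4.0927, f(5.125) ≈ 4.4017, f(6) ≈ 4.6904.
Sum = Δu · [f(3.375) + f(4.25) + f(5.125) + f(6)].
Sum ≈ 14.8252.

14.8252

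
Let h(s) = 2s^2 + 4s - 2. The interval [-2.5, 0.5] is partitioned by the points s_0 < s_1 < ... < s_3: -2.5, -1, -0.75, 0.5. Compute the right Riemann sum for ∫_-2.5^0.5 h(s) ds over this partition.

Subinterval widths: 1.5, 0.25, 1.25.
Right endpoints: -1, -0.75, 0.5.
h(-1) = -4, h(-0.75) = -3.875, h(0.5) = 0.5.
Sum = Σ Δs_i · h(s_i).
Sum = -6.34375.

-6.34375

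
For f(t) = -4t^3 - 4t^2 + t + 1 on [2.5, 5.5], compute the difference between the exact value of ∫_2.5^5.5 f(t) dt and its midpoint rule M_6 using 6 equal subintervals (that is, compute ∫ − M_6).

Exact integral: ∫_2.5^5.5 f(t) dt = -1062.
M_6 = -1058.75.
Error = -1062 − (-1058.75) = -3.25.

-3.25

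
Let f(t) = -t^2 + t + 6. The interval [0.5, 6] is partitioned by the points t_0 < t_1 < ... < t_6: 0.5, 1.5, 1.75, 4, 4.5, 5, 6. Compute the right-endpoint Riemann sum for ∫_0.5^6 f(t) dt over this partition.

-42.953125

Subinterval widths: 1, 0.25, 2.25, 0.5, 0.5, 1.
Right endpoints: 1.5, 1.75, 4, 4.5, 5, 6.
f(1.5) = 5.25, f(1.75) = 4.6875, f(4) = -6, f(4.5) = -9.75, f(5) = -14, f(6) = -24.
Sum = Σ Δt_i · f(t_i).
Sum = -42.953125.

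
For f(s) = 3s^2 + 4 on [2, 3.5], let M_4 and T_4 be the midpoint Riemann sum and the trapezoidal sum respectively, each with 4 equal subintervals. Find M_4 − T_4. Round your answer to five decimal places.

-0.15820

M_4 ≈ 40.8222656.
T_4 = 40.98046875.
M_4 − T_4 ≈ -0.15820.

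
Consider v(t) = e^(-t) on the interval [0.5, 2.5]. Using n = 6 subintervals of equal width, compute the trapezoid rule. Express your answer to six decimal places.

0.529293

Δt = (2.5 − 0.5)/6 = 1/3.
v(0.5) ≈ 0.606531, v(5/6) ≈ 0.434598, v(7/6) ≈ 0.311403, v(1.5) ≈ 0.223130, v(11/6) ≈ 0.159880, v(13/6) ≈ 0.114559, v(2.5) ≈ 0.082085.
T_6 = (Δt/2)·[v(t_0) + 2v(t_1) + ... + 2v(t_{5}) + v(t_6)].
Sum ≈ 0.529293.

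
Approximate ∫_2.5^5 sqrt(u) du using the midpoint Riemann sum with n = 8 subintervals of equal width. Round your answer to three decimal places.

Δu = (5 − 2.5)/8 = 0.3125.
Midpoints: 2.65625, 2.96875, 3.28125, 3.59375, 3.90625, 4.21875, 4.53125, 4.84375.
f(2.65625) ≈ 1.630, f(2.96875) ≈ 1.723, f(3.28125) ≈ 1.811, f(3.59375) ≈ 1.896, f(3.90625) ≈ 1.976, f(4.21875) ≈ 2.054, f(4.53125) ≈ 2.129, f(4.84375) ≈ 2.201.
Sum = Δu · [f(2.65625) + f(2.96875) + f(3.28125) + ...].
Sum ≈ 4.819.

4.819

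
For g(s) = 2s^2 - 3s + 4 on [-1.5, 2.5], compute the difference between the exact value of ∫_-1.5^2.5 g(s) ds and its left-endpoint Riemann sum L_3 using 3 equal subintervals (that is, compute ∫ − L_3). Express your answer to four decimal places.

-5.0370

Exact integral: ∫_-1.5^2.5 g(s) ds ≈ 22.666667.
L_3 ≈ 27.703704.
Error ≈ 22.666667 − 27.703704 ≈ -5.0370.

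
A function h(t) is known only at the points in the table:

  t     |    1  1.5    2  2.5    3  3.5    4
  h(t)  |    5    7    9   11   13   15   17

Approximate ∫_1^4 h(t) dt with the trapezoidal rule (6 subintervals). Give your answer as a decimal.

Δt = 0.5.
T_6 = (0.5/2)·[5 + 2·7 + 2·9 + 2·11 + 2·13 + 2·15 + 17] = 33.

33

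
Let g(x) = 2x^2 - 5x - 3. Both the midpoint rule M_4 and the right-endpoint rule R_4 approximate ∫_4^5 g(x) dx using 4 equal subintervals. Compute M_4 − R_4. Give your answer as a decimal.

-1.65625

M_4 = 15.15625.
R_4 = 16.8125.
M_4 − R_4 = -1.65625.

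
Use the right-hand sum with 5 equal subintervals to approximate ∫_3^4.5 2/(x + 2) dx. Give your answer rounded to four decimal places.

0.5111

Δx = (4.5 − 3)/5 = 0.3.
Right endpoints: 3.3, 3.6, 3.9, 4.2, 4.5.
f(3.3) = 20/53, f(3.6) = 5/14, f(3.9) = 20/59, f(4.2) = 10/31, f(4.5) = 4/13.
Sum = Δx · [f(3.3) + f(3.6) + f(3.9) + f(4.2) + f(4.5)].
Sum ≈ 0.5111.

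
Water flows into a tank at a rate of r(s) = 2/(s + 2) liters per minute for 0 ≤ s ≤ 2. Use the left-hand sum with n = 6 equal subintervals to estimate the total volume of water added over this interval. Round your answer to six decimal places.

Δs = (2 − 0)/6 = 1/3.
Left endpoints: 0, 1/3, 2/3, 1, 4/3, 5/3.
r(0) = 1, r(1/3) = 6/7, r(2/3) = 0.75, r(1) = 2/3, r(4/3) = 0.6, r(5/3) = 6/11.
Sum = Δs · [r(0) + r(1/3) + r(2/3) + ...].
Sum ≈ 1.473088.

1.473088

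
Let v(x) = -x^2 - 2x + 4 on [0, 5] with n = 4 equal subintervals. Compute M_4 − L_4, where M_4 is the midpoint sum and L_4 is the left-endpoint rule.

-19.921875

M_4 = -46.015625.
L_4 = -26.09375.
M_4 − L_4 = -19.921875.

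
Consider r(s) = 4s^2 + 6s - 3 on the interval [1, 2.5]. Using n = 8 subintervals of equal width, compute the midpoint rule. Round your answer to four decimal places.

Δs = (2.5 − 1)/8 = 0.1875.
Midpoints: 1.09375, 1.28125, 1.46875, 1.65625, 1.84375, 2.03125, 2.21875, 2.40625.
r(1.09375) = 8.34765625, r(1.28125) = 11.25390625, r(1.46875) = 14.44140625, r(1.65625) = 17.91015625, r(1.84375) = 21.66015625, r(2.03125) = 25.69140625, r(2.21875) = 30.00390625, r(2.40625) = 34.59765625.
Sum = Δs · [r(1.09375) + r(1.28125) + r(1.46875) + ...].
Sum ≈ 30.7324.

30.7324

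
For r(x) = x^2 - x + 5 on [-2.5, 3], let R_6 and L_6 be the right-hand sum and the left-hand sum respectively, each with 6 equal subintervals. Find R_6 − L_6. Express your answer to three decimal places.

R_6 ≈ 39.84317.
L_6 ≈ 42.36400.
R_6 − L_6 ≈ -2.521.

-2.521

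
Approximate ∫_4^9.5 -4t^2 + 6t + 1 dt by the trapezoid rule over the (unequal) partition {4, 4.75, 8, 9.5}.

-855

Subinterval widths: 0.75, 3.25, 1.5.
f(4) = -39, f(4.75) = -60.75, f(8) = -207, f(9.5) = -303.
On each subinterval the trapezoid contributes (Δt_i/2)·[f(t_{i-1}) + f(t_i)].
Sum = -855.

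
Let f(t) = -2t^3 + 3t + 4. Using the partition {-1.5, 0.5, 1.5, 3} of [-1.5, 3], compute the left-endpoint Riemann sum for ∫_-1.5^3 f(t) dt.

Subinterval widths: 2, 1, 1.5.
Left endpoints: -1.5, 0.5, 1.5.
f(-1.5) = 6.25, f(0.5) = 5.25, f(1.5) = 1.75.
Sum = Σ Δt_i · f(t_i).
Sum = 20.375.

20.375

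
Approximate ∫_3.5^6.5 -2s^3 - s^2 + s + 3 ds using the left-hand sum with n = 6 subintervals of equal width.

Δs = (6.5 − 3.5)/6 = 0.5.
Left endpoints: 3.5, 4, 4.5, 5, 5.5, 6.
f(3.5) = -91.5, f(4) = -137, f(4.5) = -195, f(5) = -267, f(5.5) = -354.5, f(6) = -459.
Sum = Δs · [f(3.5) + f(4) + f(4.5) + ...].
Sum = -752.

-752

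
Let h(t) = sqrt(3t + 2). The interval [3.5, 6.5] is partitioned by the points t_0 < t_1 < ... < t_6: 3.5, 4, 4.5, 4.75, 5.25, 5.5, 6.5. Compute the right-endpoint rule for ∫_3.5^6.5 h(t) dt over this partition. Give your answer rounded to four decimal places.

12.6658

Subinterval widths: 0.5, 0.5, 0.25, 0.5, 0.25, 1.
Right endpoints: 4, 4.5, 4.75, 5.25, 5.5, 6.5.
h(4) ≈ 3.7417, h(4.5) ≈ 3.9370, h(4.75) ≈ 4.0311, h(5.25) ≈ 4.2131, h(5.5) ≈ 4.3012, h(6.5) ≈ 4.6368.
Sum = Σ Δt_i · h(t_i).
Sum ≈ 12.6658.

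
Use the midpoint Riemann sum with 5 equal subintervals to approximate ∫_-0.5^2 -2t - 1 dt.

-6.25

Δt = (2 − (-0.5))/5 = 0.5.
Midpoints: -0.25, 0.25, 0.75, 1.25, 1.75.
f(-0.25) = -0.5, f(0.25) = -1.5, f(0.75) = -2.5, f(1.25) = -3.5, f(1.75) = -4.5.
Sum = Δt · [f(-0.25) + f(0.25) + f(0.75) + f(1.25) + f(1.75)].
Sum = -6.25.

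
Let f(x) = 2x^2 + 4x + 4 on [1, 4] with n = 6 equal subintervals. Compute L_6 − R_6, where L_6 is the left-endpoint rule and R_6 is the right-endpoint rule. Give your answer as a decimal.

L_6 = 73.75.
R_6 = 94.75.
L_6 − R_6 = -21.

-21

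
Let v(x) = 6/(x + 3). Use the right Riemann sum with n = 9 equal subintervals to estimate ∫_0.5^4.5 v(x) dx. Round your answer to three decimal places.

Δx = (4.5 − 0.5)/9 = 4/9.
Right endpoints: 17/18, 25/18, 11/6, 41/18, 49/18, 19/6, 65/18, 73/18, 4.5.
v(17/18) = 108/71, v(25/18) = 108/79, v(11/6) = 36/29, v(41/18) = 108/95, v(49/18) = 108/103, v(19/6) = 36/37, v(65/18) = 108/119, v(73/18) = 108/127, v(4.5) = 0.8.
Sum = Δx · [v(17/18) + v(25/18) + v(11/6) + ...].
Sum ≈ 4.376.

4.376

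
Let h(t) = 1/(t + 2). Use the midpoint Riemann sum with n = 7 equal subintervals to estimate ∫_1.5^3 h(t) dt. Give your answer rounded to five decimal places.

Δt = (3 − 1.5)/7 = 3/14.
Midpoints: 45/28, 51/28, 57/28, 2.25, 69/28, 75/28, 81/28.
h(45/28) = 28/101, h(51/28) = 28/107, h(57/28) = 28/113, h(2.25) = 4/17, h(69/28) = 0.224, h(75/28) = 28/131, h(81/28) = 28/137.
Sum = Δt · [h(45/28) + h(51/28) + h(57/28) + ...].
Sum ≈ 0.35660.

0.35660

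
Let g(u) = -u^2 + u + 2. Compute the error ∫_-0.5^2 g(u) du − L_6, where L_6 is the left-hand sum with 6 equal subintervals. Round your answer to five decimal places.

Exact integral: ∫_-0.5^2 g(u) du ≈ 4.1666667.
L_6 ≈ 4.3547454.
Error ≈ 4.1666667 − 4.3547454 ≈ -0.18808.

-0.18808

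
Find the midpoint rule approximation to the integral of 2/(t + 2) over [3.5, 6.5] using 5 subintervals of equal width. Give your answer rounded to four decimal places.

Δt = (6.5 − 3.5)/5 = 0.6.
Midpoints: 3.8, 4.4, 5, 5.6, 6.2.
f(3.8) = 10/29, f(4.4) = 0.3125, f(5) = 2/7, f(5.6) = 5/19, f(6.2) = 10/41.
Sum = Δt · [f(3.8) + f(4.4) + f(5) + f(5.6) + f(6.2)].
Sum ≈ 0.8701.

0.8701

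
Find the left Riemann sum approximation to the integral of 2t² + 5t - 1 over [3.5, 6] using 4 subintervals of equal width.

Δt = (6 − 3.5)/4 = 0.625.
Left endpoints: 3.5, 4.125, 4.75, 5.375.
f(3.5) = 41, f(4.125) = 53.65625, f(4.75) = 67.875, f(5.375) = 83.65625.
Sum = Δt · [f(3.5) + f(4.125) + f(4.75) + f(5.375)].
Sum = 153.8671875.

153.8671875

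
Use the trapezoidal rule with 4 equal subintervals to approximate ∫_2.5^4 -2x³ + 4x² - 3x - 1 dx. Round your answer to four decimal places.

Δx = (4 − 2.5)/4 = 0.375.
f(2.5) = -14.75, f(2.875) = -24.08984375, f(3.25) = -37.15625, f(3.625) = -54.58203125, f(4) = -77.
T_4 = (Δx/2)·[f(x_0) + 2f(x_1) + 2f(x_2) + 2f(x_3) + f(x_4)].
Sum ≈ -60.6387.

-60.6387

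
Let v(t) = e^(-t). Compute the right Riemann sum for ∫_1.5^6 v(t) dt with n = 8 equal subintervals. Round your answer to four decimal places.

0.1644

Δt = (6 − 1.5)/8 = 0.5625.
Right endpoints: 2.0625, 2.625, 3.1875, 3.75, 4.3125, 4.875, 5.4375, 6.
v(2.0625) ≈ 0.1271, v(2.625) ≈ 0.0724, v(3.1875) ≈ 0.0413, v(3.75) ≈ 0.0235, v(4.3125) ≈ 0.0134, v(4.875) ≈ 0.0076, v(5.4375) ≈ 0.0044, v(6) ≈ 0.0025.
Sum = Δt · [v(2.0625) + v(2.625) + v(3.1875) + ...].
Sum ≈ 0.1644.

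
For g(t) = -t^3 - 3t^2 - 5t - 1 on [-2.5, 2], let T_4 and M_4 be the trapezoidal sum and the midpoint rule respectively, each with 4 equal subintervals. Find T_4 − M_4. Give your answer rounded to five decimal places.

T_4 ≈ -18.8701172.
M_4 ≈ -15.6665039.
T_4 − M_4 ≈ -3.20361.

-3.20361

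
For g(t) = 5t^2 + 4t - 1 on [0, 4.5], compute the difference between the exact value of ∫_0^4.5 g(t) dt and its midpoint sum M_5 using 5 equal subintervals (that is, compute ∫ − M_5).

1.51875

Exact integral: ∫_0^4.5 g(t) dt = 187.875.
M_5 = 186.35625.
Error = 187.875 − 186.35625 = 1.51875.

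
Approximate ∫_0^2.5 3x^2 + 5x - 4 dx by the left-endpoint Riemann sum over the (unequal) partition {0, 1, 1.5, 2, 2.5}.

Subinterval widths: 1, 0.5, 0.5, 0.5.
Left endpoints: 0, 1, 1.5, 2.
f(0) = -4, f(1) = 4, f(1.5) = 10.25, f(2) = 18.
Sum = Σ Δx_i · f(x_i).
Sum = 12.125.

12.125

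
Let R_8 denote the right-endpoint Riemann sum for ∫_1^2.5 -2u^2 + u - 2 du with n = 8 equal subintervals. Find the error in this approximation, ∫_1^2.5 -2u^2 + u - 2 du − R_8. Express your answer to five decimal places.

0.86133

Exact integral: ∫_1^2.5 f(u) du = -10.125.
R_8 ≈ -10.9863281.
Error ≈ -10.125 − (-10.9863281) ≈ 0.86133.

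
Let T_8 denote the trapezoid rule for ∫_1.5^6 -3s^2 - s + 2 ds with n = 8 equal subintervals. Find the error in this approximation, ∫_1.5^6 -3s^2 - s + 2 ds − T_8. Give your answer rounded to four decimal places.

0.7119

Exact integral: ∫_1.5^6 f(s) ds = -220.5.
T_8 ≈ -221.211914.
Error ≈ -220.5 − (-221.211914) ≈ 0.7119.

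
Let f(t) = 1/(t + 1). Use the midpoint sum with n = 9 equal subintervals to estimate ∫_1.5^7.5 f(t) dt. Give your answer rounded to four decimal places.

Δt = (7.5 − 1.5)/9 = 2/3.
Midpoints: 11/6, 2.5, 19/6, 23/6, 4.5, 31/6, 35/6, 6.5, 43/6.
f(11/6) = 6/17, f(2.5) = 2/7, f(19/6) = 0.24, f(23/6) = 6/29, f(4.5) = 2/11, f(31/6) = 6/37, f(35/6) = 6/41, f(6.5) = 2/15, f(43/6) = 6/49.
Sum = Δt · [f(11/6) + f(2.5) + f(19/6) + ...].
Sum ≈ 1.2211.

1.2211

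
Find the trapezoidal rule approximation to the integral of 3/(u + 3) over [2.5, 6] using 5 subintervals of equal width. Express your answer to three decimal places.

1.480

Δu = (6 − 2.5)/5 = 0.7.
f(2.5) = 6/11, f(3.2) = 15/31, f(3.9) = 10/23, f(4.6) = 15/38, f(5.3) = 30/83, f(6) = 1/3.
T_5 = (Δu/2)·[f(u_0) + 2f(u_1) + ... + 2f(u_{4}) + f(u_5)].
Sum ≈ 1.480.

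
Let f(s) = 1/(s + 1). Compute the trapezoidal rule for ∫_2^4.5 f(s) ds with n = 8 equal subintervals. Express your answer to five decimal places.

0.60677

Δs = (4.5 − 2)/8 = 0.3125.
f(2) = 1/3, f(2.3125) = 16/53, f(2.625) = 8/29, f(2.9375) = 16/63, f(3.25) = 4/17, f(3.5625) = 16/73, f(3.875) = 8/39, f(4.1875) = 16/83, f(4.5) = 2/11.
T_8 = (Δs/2)·[f(s_0) + 2f(s_1) + ... + 2f(s_{7}) + f(s_8)].
Sum ≈ 0.60677.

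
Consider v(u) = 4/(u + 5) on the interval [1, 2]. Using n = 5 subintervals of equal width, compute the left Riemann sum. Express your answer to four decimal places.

0.6262

Δu = (2 − 1)/5 = 0.2.
Left endpoints: 1, 1.2, 1.4, 1.6, 1.8.
v(1) = 2/3, v(1.2) = 20/31, v(1.4) = 0.625, v(1.6) = 20/33, v(1.8) = 10/17.
Sum = Δu · [v(1) + v(1.2) + v(1.4) + v(1.6) + v(1.8)].
Sum ≈ 0.6262.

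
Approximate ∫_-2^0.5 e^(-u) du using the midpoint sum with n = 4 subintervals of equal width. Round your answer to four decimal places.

Δu = (0.5 − (-2))/4 = 0.625.
Midpoints: -1.6875, -1.0625, -0.4375, 0.1875.
f(-1.6875) ≈ 5.4059, f(-1.0625) ≈ 2.8936, f(-0.4375) ≈ 1.5488, f(0.1875) ≈ 0.8290.
Sum = Δu · [f(-1.6875) + f(-1.0625) + f(-0.4375) + f(0.1875)].
Sum ≈ 6.6734.

6.6734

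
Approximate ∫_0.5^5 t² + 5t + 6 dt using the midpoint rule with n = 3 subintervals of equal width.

Δt = (5 − 0.5)/3 = 1.5.
Midpoints: 1.25, 2.75, 4.25.
f(1.25) = 13.8125, f(2.75) = 27.3125, f(4.25) = 45.3125.
Sum = Δt · [f(1.25) + f(2.75) + f(4.25)].
Sum = 129.65625.

129.65625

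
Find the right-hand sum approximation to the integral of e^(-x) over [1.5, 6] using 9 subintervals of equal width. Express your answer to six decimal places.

0.170066

Δx = (6 − 1.5)/9 = 0.5.
Right endpoints: 2, 2.5, 3, 3.5, 4, 4.5, 5, 5.5, 6.
f(2) ≈ 0.135335, f(2.5) ≈ 0.082085, f(3) ≈ 0.049787, f(3.5) ≈ 0.030197, f(4) ≈ 0.018316, f(4.5) ≈ 0.011109, f(5) ≈ 0.006738, f(5.5) ≈ 0.004087, f(6) ≈ 0.002479.
Sum = Δx · [f(2) + f(2.5) + f(3) + ...].
Sum ≈ 0.170066.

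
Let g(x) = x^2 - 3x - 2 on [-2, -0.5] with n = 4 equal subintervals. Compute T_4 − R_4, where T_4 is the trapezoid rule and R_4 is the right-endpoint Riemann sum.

1.546875

T_4 = 5.28515625.
R_4 = 3.73828125.
T_4 − R_4 = 1.546875.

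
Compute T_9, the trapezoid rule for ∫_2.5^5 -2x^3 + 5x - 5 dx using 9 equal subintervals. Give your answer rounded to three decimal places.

Δx = (5 − 2.5)/9 = 5/18.
f(2.5) = -23.75, f(25/9) = -24770/729, f(55/18) = -136405/2916, f(10/3) = -1685/27, f(65/18) = -236555/2916, f(35/9) = -75220/729, f(25/6) = -13915/108, f(40/9) = -115445/729, f(85/18) = -559855/2916, f(5) = -230.
T_9 = (Δx/2)·[f(x_0) + 2f(x_1) + ... + 2f(x_{8}) + f(x_9)].
Sum ≈ -259.317.

-259.317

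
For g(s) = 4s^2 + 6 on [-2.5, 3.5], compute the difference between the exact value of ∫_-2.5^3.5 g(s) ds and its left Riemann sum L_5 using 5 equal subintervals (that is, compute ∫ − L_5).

8.64

Exact integral: ∫_-2.5^3.5 g(s) ds = 114.
L_5 = 105.36.
Error = 114 − 105.36 = 8.64.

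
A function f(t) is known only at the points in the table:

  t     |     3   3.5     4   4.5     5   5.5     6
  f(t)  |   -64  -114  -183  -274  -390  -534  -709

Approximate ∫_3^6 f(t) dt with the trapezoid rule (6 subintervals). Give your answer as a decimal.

Δt = 0.5.
T_6 = (0.5/2)·[(-64) + 2·(-114) + 2·(-183) + 2·(-274) + 2·(-390) + 2·(-534) + (-709)] = -940.75.

-940.75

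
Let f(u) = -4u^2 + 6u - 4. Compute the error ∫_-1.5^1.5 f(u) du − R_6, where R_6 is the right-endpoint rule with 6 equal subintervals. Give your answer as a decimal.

-4

Exact integral: ∫_-1.5^1.5 f(u) du = -21.
R_6 = -17.
Error = -21 − (-17) = -4.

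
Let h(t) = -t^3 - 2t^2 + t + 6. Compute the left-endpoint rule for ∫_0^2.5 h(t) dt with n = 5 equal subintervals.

3.75

Δt = (2.5 − 0)/5 = 0.5.
Left endpoints: 0, 0.5, 1, 1.5, 2.
h(0) = 6, h(0.5) = 5.875, h(1) = 4, h(1.5) = -0.375, h(2) = -8.
Sum = Δt · [h(0) + h(0.5) + h(1) + h(1.5) + h(2)].
Sum = 3.75.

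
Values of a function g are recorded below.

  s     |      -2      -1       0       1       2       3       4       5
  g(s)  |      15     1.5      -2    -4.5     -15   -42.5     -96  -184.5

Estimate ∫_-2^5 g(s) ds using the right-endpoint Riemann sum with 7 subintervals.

Δs = 1.
Sum = 1·[1.5 + (-2) + (-4.5) + (-15) + (-42.5) + (-96) + (-184.5)] = -343.

-343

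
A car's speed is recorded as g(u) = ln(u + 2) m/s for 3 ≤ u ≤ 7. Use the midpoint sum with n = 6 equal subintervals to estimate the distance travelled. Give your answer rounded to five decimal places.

7.72947

Δu = (7 − 3)/6 = 2/3.
Midpoints: 10/3, 4, 14/3, 16/3, 6, 20/3.
g(10/3) ≈ 1.67398, g(4) ≈ 1.79176, g(14/3) ≈ 1.89712, g(16/3) ≈ 1.99243, g(6) ≈ 2.07944, g(20/3) ≈ 2.15948.
Sum = Δu · [g(10/3) + g(4) + g(14/3) + ...].
Sum ≈ 7.72947.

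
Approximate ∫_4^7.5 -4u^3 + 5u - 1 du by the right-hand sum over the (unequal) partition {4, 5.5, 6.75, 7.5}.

Subinterval widths: 1.5, 1.25, 0.75.
Right endpoints: 5.5, 6.75, 7.5.
f(5.5) = -639, f(6.75) = -1197.4375, f(7.5) = -1651.
Sum = Σ Δu_i · f(u_i).
Sum = -3693.546875.

-3693.546875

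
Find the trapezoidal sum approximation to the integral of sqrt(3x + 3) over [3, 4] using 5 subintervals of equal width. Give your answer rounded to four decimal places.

Δx = (4 − 3)/5 = 0.2.
f(3) ≈ 3.4641, f(3.2) ≈ 3.5496, f(3.4) ≈ 3.6332, f(3.6) ≈ 3.7148, f(3.8) ≈ 3.7947, f(4) ≈ 3.8730.
T_5 = (Δx/2)·[f(x_0) + 2f(x_1) + ... + 2f(x_{4}) + f(x_5)].
Sum ≈ 3.6722.

3.6722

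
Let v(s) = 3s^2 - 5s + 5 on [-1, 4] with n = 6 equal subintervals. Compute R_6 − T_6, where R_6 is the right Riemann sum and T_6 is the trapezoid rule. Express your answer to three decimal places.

8.333

R_6 ≈ 62.56944.
T_6 ≈ 54.23611.
R_6 − T_6 ≈ 8.333.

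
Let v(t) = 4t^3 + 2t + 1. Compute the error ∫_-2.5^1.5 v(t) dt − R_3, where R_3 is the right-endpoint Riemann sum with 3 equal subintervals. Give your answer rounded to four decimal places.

Exact integral: ∫_-2.5^1.5 v(t) dt = -34.
R_3 ≈ 14.888889.
Error ≈ -34 − 14.888889 ≈ -48.8889.

-48.8889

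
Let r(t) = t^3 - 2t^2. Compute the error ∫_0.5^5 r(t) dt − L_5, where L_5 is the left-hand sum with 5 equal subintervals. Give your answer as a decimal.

30.121875

Exact integral: ∫_0.5^5 r(t) dt = 72.984375.
L_5 = 42.8625.
Error = 72.984375 − 42.8625 = 30.121875.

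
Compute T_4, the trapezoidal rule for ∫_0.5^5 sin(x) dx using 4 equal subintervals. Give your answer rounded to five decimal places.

0.52992

Δx = (5 − 0.5)/4 = 1.125.
f(0.5) ≈ 0.47943, f(1.625) ≈ 0.99853, f(2.75) ≈ 0.38166, f(3.875) ≈ -0.66940, f(5) ≈ -0.95892.
T_4 = (Δx/2)·[f(x_0) + 2f(x_1) + 2f(x_2) + 2f(x_3) + f(x_4)].
Sum ≈ 0.52992.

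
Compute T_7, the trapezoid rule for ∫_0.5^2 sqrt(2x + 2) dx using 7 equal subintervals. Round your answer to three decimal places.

3.166

Δx = (2 − 0.5)/7 = 3/14.
f(0.5) ≈ 1.732, f(5/7) ≈ 1.852, f(13/14) ≈ 1.964, f(8/7) ≈ 2.070, f(19/14) ≈ 2.171, f(11/7) ≈ 2.268, f(25/14) ≈ 2.360, f(2) ≈ 2.449.
T_7 = (Δx/2)·[f(x_0) + 2f(x_1) + ... + 2f(x_{6}) + f(x_7)].
Sum ≈ 3.166.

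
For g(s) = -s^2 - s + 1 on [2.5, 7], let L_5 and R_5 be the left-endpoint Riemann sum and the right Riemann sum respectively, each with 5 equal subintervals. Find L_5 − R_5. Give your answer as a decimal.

42.525

L_5 = -105.345.
R_5 = -147.87.
L_5 − R_5 = 42.525.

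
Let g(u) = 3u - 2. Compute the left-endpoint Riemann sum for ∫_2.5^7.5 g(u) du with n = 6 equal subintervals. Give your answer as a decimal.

Δu = (7.5 − 2.5)/6 = 5/6.
Left endpoints: 2.5, 10/3, 25/6, 5, 35/6, 20/3.
g(2.5) = 5.5, g(10/3) = 8, g(25/6) = 10.5, g(5) = 13, g(35/6) = 15.5, g(20/3) = 18.
Sum = Δu · [g(2.5) + g(10/3) + g(25/6) + ...].
Sum = 58.75.

58.75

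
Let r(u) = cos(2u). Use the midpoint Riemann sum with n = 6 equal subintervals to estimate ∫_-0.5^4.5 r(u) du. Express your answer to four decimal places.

Δu = (4.5 − (-0.5))/6 = 5/6.
Midpoints: -1/12, 0.75, 19/12, 29/12, 3.25, 49/12.
r(-1/12) ≈ 0.9861, r(0.75) ≈ 0.0707, r(19/12) ≈ -0.9997, r(29/12) ≈ 0.1206, r(3.25) ≈ 0.9766, r(49/12) ≈ -0.3076.
Sum = Δu · [r(-1/12) + r(0.75) + r(19/12) + ...].
Sum ≈ 0.7057.

0.7057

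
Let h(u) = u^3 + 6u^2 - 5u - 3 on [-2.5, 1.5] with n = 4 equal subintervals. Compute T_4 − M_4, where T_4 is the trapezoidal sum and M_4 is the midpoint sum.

T_4 = 30.5.
M_4 = 26.
T_4 − M_4 = 4.5.

4.5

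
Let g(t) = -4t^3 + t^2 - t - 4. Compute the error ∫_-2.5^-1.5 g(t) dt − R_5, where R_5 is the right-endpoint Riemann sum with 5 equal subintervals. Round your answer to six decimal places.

5.233333

Exact integral: ∫_-2.5^-1.5 g(t) dt ≈ 36.08333333.
R_5 = 30.85.
Error ≈ 36.08333333 − 30.85 ≈ 5.233333.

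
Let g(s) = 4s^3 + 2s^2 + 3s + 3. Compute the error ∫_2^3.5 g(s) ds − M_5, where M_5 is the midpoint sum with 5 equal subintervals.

0.39375

Exact integral: ∫_2^3.5 g(s) ds = 174.1875.
M_5 = 173.79375.
Error = 174.1875 − 173.79375 = 0.39375.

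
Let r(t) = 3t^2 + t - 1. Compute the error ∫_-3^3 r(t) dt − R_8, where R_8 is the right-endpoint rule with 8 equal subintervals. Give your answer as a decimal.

-3.9375

Exact integral: ∫_-3^3 r(t) dt = 48.
R_8 = 51.9375.
Error = 48 − 51.9375 = -3.9375.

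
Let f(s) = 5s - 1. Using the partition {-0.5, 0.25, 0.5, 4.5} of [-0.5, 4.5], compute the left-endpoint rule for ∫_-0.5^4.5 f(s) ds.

Subinterval widths: 0.75, 0.25, 4.
Left endpoints: -0.5, 0.25, 0.5.
f(-0.5) = -3.5, f(0.25) = 0.25, f(0.5) = 1.5.
Sum = Σ Δs_i · f(s_i).
Sum = 3.4375.

3.4375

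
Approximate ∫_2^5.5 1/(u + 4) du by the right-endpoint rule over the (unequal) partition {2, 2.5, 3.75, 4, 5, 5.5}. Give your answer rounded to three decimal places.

Subinterval widths: 0.5, 1.25, 0.25, 1, 0.5.
Right endpoints: 2.5, 3.75, 4, 5, 5.5.
f(2.5) = 2/13, f(3.75) = 4/31, f(4) = 0.125, f(5) = 1/9, f(5.5) = 2/19.
Sum = Σ Δu_i · f(u_i).
Sum ≈ 0.433.

0.433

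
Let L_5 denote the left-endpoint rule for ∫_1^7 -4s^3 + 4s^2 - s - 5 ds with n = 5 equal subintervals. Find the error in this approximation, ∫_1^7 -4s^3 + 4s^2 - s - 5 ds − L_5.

-645.84

Exact integral: ∫_1^7 f(s) ds = -1998.
L_5 = -1352.16.
Error = -1998 − (-1352.16) = -645.84.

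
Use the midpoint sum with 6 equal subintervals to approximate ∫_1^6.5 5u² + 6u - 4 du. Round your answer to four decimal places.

555.8660

Δu = (6.5 − 1)/6 = 11/12.
Midpoints: 35/24, 2.375, 79/24, 101/24, 5.125, 145/24.
f(35/24) = 8861/576, f(2.375) = 38.453125, f(79/24) = 40277/576, f(101/24) = 63245/576, f(5.125) = 158.078125, f(145/24) = 123701/576.
Sum = Δu · [f(35/24) + f(2.375) + f(79/24) + ...].
Sum ≈ 555.8660.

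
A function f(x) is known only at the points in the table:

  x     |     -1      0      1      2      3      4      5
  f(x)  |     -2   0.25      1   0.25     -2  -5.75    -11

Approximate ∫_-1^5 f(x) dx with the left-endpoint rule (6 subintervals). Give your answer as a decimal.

-8.25

Δx = 1.
Sum = 1·[(-2) + 0.25 + 1 + 0.25 + (-2) + (-5.75)] = -8.25.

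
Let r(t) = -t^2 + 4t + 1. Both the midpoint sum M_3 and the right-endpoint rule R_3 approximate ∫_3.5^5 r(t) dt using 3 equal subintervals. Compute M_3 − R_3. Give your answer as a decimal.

M_3 = -0.34375.
R_3 = -2.125.
M_3 − R_3 = 1.78125.

1.78125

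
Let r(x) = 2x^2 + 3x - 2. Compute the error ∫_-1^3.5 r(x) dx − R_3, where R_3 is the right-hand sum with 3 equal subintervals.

Exact integral: ∫_-1^3.5 r(x) dx = 37.125.
R_3 = 67.5.
Error = 37.125 − 67.5 = -30.375.

-30.375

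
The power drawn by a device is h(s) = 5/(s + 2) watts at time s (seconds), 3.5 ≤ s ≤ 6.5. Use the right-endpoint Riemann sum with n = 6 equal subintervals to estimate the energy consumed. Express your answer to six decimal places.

Δs = (6.5 − 3.5)/6 = 0.5.
Right endpoints: 4, 4.5, 5, 5.5, 6, 6.5.
h(4) = 5/6, h(4.5) = 10/13, h(5) = 5/7, h(5.5) = 2/3, h(6) = 0.625, h(6.5) = 10/17.
Sum = Δs · [h(4) + h(4.5) + h(5) + ...].
Sum ≈ 2.098376.

2.098376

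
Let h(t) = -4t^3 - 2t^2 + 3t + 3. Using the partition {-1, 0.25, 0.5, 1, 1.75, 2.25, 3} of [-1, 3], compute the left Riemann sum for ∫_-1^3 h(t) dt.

Subinterval widths: 1.25, 0.25, 0.5, 0.75, 0.5, 0.75.
Left endpoints: -1, 0.25, 0.5, 1, 1.75, 2.25.
h(-1) = 2, h(0.25) = 3.5625, h(0.5) = 3.5, h(1) = 0, h(1.75) = -19.3125, h(2.25) = -45.9375.
Sum = Σ Δt_i · h(t_i).
Sum = -38.96875.

-38.96875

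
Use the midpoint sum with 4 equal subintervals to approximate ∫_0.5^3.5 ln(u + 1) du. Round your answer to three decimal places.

3.170

Δu = (3.5 − 0.5)/4 = 0.75.
Midpoints: 0.875, 1.625, 2.375, 3.125.
f(0.875) ≈ 0.629, f(1.625) ≈ 0.965, f(2.375) ≈ 1.216, f(3.125) ≈ 1.417.
Sum = Δu · [f(0.875) + f(1.625) + f(2.375) + f(3.125)].
Sum ≈ 3.170.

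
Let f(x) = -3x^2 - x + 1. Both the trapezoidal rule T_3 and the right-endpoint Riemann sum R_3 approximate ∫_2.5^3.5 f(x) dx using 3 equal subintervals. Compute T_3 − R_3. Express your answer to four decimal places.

3.1667

T_3 ≈ -29.305556.
R_3 ≈ -32.472222.
T_3 − R_3 ≈ 3.1667.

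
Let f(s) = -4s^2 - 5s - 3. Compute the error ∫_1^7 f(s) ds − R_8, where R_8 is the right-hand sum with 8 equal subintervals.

Exact integral: ∫_1^7 f(s) ds = -594.
R_8 = -679.5.
Error = -594 − (-679.5) = 85.5.

85.5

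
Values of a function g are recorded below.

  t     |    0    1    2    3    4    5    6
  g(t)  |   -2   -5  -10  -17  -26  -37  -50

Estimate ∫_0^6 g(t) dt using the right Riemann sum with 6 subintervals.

Δt = 1.
Sum = 1·[(-5) + (-10) + (-17) + (-26) + (-37) + (-50)] = -145.

-145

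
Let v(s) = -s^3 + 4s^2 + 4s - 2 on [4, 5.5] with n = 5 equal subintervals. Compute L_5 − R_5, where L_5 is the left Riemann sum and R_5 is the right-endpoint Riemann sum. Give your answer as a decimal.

L_5 = 2.91.
R_5 = -8.9025.
L_5 − R_5 = 11.8125.

11.8125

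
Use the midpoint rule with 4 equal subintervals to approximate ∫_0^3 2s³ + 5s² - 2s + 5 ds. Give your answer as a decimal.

89.53125

Δs = (3 − 0)/4 = 0.75.
Midpoints: 0.375, 1.125, 1.875, 2.625.
f(0.375) = 5.05859375, f(1.125) = 11.92578125, f(1.875) = 32.01171875, f(2.625) = 70.37890625.
Sum = Δs · [f(0.375) + f(1.125) + f(1.875) + f(2.625)].
Sum = 89.53125.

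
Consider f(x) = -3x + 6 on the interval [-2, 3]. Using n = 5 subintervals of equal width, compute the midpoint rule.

Δx = (3 − (-2))/5 = 1.
Midpoints: -1.5, -0.5, 0.5, 1.5, 2.5.
f(-1.5) = 10.5, f(-0.5) = 7.5, f(0.5) = 4.5, f(1.5) = 1.5, f(2.5) = -1.5.
Sum = Δx · [f(-1.5) + f(-0.5) + f(0.5) + f(1.5) + f(2.5)].
Sum = 22.5.

22.5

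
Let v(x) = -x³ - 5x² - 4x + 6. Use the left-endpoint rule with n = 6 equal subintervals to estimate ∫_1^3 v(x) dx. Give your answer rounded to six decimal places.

Δx = (3 − 1)/6 = 1/3.
Left endpoints: 1, 4/3, 5/3, 2, 7/3, 8/3.
v(1) = -4, v(4/3) = -286/27, v(5/3) = -518/27, v(2) = -30, v(7/3) = -1168/27, v(8/3) = -1598/27.
Sum = Δx · [v(1) + v(4/3) + v(5/3) + ...].
Sum ≈ -55.407407.

-55.407407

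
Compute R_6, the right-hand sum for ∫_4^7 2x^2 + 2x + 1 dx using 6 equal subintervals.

Δx = (7 − 4)/6 = 0.5.
Right endpoints: 4.5, 5, 5.5, 6, 6.5, 7.
f(4.5) = 50.5, f(5) = 61, f(5.5) = 72.5, f(6) = 85, f(6.5) = 98.5, f(7) = 113.
Sum = Δx · [f(4.5) + f(5) + f(5.5) + ...].
Sum = 240.25.

240.25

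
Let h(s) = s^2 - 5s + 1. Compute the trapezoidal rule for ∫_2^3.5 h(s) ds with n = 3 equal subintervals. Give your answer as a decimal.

-7.4375

Δs = (3.5 − 2)/3 = 0.5.
h(2) = -5, h(2.5) = -5.25, h(3) = -5, h(3.5) = -4.25.
T_3 = (Δs/2)·[h(s_0) + 2h(s_1) + 2h(s_2) + h(s_3)].
Sum = -7.4375.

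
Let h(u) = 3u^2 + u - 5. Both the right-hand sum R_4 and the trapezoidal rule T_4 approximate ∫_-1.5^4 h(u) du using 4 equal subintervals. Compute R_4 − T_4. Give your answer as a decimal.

R_4 = 84.08984375.
T_4 = 51.94921875.
R_4 − T_4 = 32.140625.

32.140625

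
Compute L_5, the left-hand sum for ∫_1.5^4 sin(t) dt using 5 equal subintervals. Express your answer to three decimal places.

Δt = (4 − 1.5)/5 = 0.5.
Left endpoints: 1.5, 2, 2.5, 3, 3.5.
f(1.5) ≈ 0.997, f(2) ≈ 0.909, f(2.5) ≈ 0.598, f(3) ≈ 0.141, f(3.5) ≈ -0.351.
Sum = Δt · [f(1.5) + f(2) + f(2.5) + f(3) + f(3.5)].
Sum ≈ 1.148.

1.148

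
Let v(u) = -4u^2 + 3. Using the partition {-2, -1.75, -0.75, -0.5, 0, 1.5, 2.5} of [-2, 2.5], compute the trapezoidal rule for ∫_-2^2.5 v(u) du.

-21.6875

Subinterval widths: 0.25, 1, 0.25, 0.5, 1.5, 1.
v(-2) = -13, v(-1.75) = -9.25, v(-0.75) = 0.75, v(-0.5) = 2, v(0) = 3, v(1.5) = -6, v(2.5) = -22.
On each subinterval the trapezoid contributes (Δu_i/2)·[v(u_{i-1}) + v(u_i)].
Sum = -21.6875.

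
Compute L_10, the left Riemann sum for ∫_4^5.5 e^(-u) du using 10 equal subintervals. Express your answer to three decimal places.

Δu = (5.5 − 4)/10 = 0.15.
Left endpoints: 4, 4.15, 4.3, 4.45, 4.6, 4.75, 4.9, 5.05, 5.2, 5.35.
f(4) ≈ 0.018, f(4.15) ≈ 0.016, f(4.3) ≈ 0.014, f(4.45) ≈ 0.012, f(4.6) ≈ 0.010, f(4.75) ≈ 0.009, f(4.9) ≈ 0.007, f(5.05) ≈ 0.006, f(5.2) ≈ 0.006, f(5.35) ≈ 0.005.
Sum = Δu · [f(4) + f(4.15) + f(4.3) + ...].
Sum ≈ 0.015.

0.015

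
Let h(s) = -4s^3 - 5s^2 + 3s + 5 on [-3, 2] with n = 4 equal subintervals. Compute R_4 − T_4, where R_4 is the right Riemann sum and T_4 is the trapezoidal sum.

-62.5

R_4 = -37.03125.
T_4 = 25.46875.
R_4 − T_4 = -62.5.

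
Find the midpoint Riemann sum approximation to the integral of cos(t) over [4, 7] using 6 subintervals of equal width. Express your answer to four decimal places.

1.4286

Δt = (7 − 4)/6 = 0.5.
Midpoints: 4.25, 4.75, 5.25, 5.75, 6.25, 6.75.
f(4.25) ≈ -0.4461, f(4.75) ≈ 0.0376, f(5.25) ≈ 0.5121, f(5.75) ≈ 0.8612, f(6.25) ≈ 0.9994, f(6.75) ≈ 0.8930.
Sum = Δt · [f(4.25) + f(4.75) + f(5.25) + ...].
Sum ≈ 1.4286.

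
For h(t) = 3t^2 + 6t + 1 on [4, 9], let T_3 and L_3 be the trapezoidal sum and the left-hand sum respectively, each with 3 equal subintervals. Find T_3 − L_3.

187.5

T_3 ≈ 871.944444.
L_3 ≈ 684.444444.
T_3 − L_3 = 187.5.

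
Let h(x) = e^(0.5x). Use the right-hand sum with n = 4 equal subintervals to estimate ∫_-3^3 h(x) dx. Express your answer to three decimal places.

12.107

Δx = (3 − (-3))/4 = 1.5.
Right endpoints: -1.5, 0, 1.5, 3.
h(-1.5) ≈ 0.472, h(0) ≈ 1.000, h(1.5) ≈ 2.117, h(3) ≈ 4.482.
Sum = Δx · [h(-1.5) + h(0) + h(1.5) + h(3)].
Sum ≈ 12.107.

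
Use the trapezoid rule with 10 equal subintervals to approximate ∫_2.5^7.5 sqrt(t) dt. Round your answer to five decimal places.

11.05505

Δt = (7.5 − 2.5)/10 = 0.5.
f(2.5) ≈ 1.58114, f(3) ≈ 1.73205, f(3.5) ≈ 1.87083, f(4) ≈ 2.00000, f(4.5) ≈ 2.12132, f(5) ≈ 2.23607, f(5.5) ≈ 2.34521, f(6) ≈ 2.44949, f(6.5) ≈ 2.54951, f(7) ≈ 2.64575, f(7.5) ≈ 2.73861.
T_10 = (Δt/2)·[f(t_0) + 2f(t_1) + ... + 2f(t_{9}) + f(t_10)].
Sum ≈ 11.05505.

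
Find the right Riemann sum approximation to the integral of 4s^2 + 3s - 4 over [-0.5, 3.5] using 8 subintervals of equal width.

75

Δs = (3.5 − (-0.5))/8 = 0.5.
Right endpoints: 0, 0.5, 1, 1.5, 2, 2.5, 3, 3.5.
f(0) = -4, f(0.5) = -1.5, f(1) = 3, f(1.5) = 9.5, f(2) = 18, f(2.5) = 28.5, f(3) = 41, f(3.5) = 55.5.
Sum = Δs · [f(0) + f(0.5) + f(1) + ...].
Sum = 75.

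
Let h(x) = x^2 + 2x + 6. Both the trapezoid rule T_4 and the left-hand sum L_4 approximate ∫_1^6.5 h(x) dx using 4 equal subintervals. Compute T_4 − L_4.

T_4 = 167.19140625.
L_4 = 131.26953125.
T_4 − L_4 = 35.921875.

35.921875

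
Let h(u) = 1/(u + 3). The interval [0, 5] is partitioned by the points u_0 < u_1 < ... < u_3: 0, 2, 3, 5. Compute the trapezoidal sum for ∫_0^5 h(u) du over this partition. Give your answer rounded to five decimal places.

Subinterval widths: 2, 1, 2.
h(0) = 1/3, h(2) = 0.2, h(3) = 1/6, h(5) = 0.125.
On each subinterval the trapezoid contributes (Δu_i/2)·[h(u_{i-1}) + h(u_i)].
Sum ≈ 1.00833.

1.00833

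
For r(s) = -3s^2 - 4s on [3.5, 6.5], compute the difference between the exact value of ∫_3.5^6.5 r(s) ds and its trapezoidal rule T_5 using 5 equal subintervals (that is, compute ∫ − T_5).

Exact integral: ∫_3.5^6.5 r(s) ds = -291.75.
T_5 = -292.29.
Error = -291.75 − (-292.29) = 0.54.

0.54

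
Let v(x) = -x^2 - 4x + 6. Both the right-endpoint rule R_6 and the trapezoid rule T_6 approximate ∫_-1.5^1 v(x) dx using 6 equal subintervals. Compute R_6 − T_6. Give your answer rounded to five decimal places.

-1.82292

R_6 ≈ 14.1464120.
T_6 ≈ 15.9693287.
R_6 − T_6 ≈ -1.82292.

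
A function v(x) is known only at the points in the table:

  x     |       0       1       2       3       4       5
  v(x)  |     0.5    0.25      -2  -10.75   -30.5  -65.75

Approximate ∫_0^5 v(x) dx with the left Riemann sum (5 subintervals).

Δx = 1.
Sum = 1·[0.5 + 0.25 + (-2) + (-10.75) + (-30.5)] = -42.5.

-42.5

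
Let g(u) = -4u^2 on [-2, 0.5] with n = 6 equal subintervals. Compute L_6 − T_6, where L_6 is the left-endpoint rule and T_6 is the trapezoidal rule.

-3.125

L_6 ≈ -14.247685.
T_6 ≈ -11.122685.
L_6 − T_6 = -3.125.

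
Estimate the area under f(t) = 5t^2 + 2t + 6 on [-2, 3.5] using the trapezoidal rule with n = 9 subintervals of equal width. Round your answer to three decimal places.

Δt = (3.5 − (-2))/9 = 11/18.
f(-2) = 22, f(-25/18) = 4169/324, f(-7/9) = 605/81, f(-1/6) = 209/36, f(4/9) = 638/81, f(19/18) = 4433/324, f(5/3) = 209/9, f(41/18) = 11825/324, f(26/9) = 4334/81, f(3.5) = 74.25.
T_9 = (Δt/2)·[f(t_0) + 2f(t_1) + ... + 2f(t_{8}) + f(t_9)].
Sum ≈ 127.753.

127.753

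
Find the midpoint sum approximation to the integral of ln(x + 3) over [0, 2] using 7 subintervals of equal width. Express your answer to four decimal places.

Δx = (2 − 0)/7 = 2/7.
Midpoints: 1/7, 3/7, 5/7, 1, 9/7, 11/7, 13/7.
f(1/7) ≈ 1.1451, f(3/7) ≈ 1.2321, f(5/7) ≈ 1.3122, f(1) ≈ 1.3863, f(9/7) ≈ 1.4553, f(11/7) ≈ 1.5198, f(13/7) ≈ 1.5805.
Sum = Δx · [f(1/7) + f(3/7) + f(5/7) + ...].
Sum ≈ 2.7518.

2.7518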